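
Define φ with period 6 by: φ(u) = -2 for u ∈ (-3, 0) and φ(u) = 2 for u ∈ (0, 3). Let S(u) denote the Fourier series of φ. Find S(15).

0

u = 15 differs from u = 3 by 2 full period(s), and the series is 6-periodic.
At u = 3 the one-sided limits are φ(3^-) = 2 and φ(3^+) = -2.
By Dirichlet's theorem the series converges to their average, [(2) + (-2)]/2 = 0.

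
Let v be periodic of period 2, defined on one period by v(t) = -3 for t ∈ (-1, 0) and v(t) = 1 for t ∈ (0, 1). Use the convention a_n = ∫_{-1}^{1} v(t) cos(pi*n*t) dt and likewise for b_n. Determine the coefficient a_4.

0

a_4 = ∫_{-1}^{1} v(t) cos(4*pi*t) dt.
Split the integral at the breakpoints.
Directly, an antiderivative of (-3) cos(4*pi*t) is -3*sin(4*pi*t)/(4*pi); evaluating from -1 to 0: ∫_{-1}^{0} (-3) cos(4*pi*t) dt = (0) - (0) = 0.
Directly, an antiderivative of (1) cos(4*pi*t) is sin(4*pi*t)/(4*pi); evaluating from 0 to 1: ∫_{0}^{1} (1) cos(4*pi*t) dt = (0) - (0) = 0.
Summing the pieces gives a_4 = 0.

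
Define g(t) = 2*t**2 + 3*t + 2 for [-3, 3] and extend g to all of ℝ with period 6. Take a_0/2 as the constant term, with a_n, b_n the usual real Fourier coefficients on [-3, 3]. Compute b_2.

b_2 = 1/3 ∫_{-3}^{3} g(t) sin(2*pi*t/3) dt.
Integrating by parts twice (tabular method), an antiderivative of (2*t**2 + 3*t + 2) sin(2*pi*t/3) is -3*t**2*cos(2*pi*t/3)/pi + 9*t*sin(2*pi*t/3)/pi**2 - 9*t*cos(2*pi*t/3)/(2*pi) + 27*sin(2*pi*t/3)/(4*pi**2) - 3*cos(2*pi*t/3)/pi + 27*cos(2*pi*t/3)/(2*pi**3); evaluating from -3 to 3: ∫_{-3}^{3} (2*t**2 + 3*t + 2) sin(2*pi*t/3) dt = (3*(9 - 29*pi**2)/(2*pi**3)) - (3*(9 - 11*pi**2)/(2*pi**3)) = -27/pi.
Hence b_2 = (1/3)·(-27/pi) = -9/pi.

-9/pi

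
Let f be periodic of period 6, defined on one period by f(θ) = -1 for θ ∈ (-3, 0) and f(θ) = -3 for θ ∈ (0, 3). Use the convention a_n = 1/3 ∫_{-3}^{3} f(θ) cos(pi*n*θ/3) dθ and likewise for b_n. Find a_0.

-4

a_0 = 1/3 ∫_{-3}^{3} f(θ) dθ = 1/3 · (-12) = -4.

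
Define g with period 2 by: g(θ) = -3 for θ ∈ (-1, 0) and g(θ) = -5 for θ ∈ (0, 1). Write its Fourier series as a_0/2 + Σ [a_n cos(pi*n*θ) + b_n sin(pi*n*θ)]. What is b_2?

b_2 = ∫_{-1}^{1} g(θ) sin(2*pi*θ) dθ.
Split the integral at the breakpoints.
Directly, an antiderivative of (-3) sin(2*pi*θ) is 3*cos(2*pi*θ)/(2*pi); evaluating from -1 to 0: ∫_{-1}^{0} (-3) sin(2*pi*θ) dθ = (3/(2*pi)) - (3/(2*pi)) = 0.
Directly, an antiderivative of (-5) sin(2*pi*θ) is 5*cos(2*pi*θ)/(2*pi); evaluating from 0 to 1: ∫_{0}^{1} (-5) sin(2*pi*θ) dθ = (5/(2*pi)) - (5/(2*pi)) = 0.
Summing the pieces gives b_2 = 0.

0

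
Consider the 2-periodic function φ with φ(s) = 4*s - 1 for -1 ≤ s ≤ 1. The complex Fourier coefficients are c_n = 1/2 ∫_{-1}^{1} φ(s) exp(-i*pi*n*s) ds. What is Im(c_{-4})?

-1/pi

Since φ is real-valued, Im(c_{-4}) = -1/2 ∫_{-1}^{1} φ(s) sin(-4*pi*s) ds = b_{4}/2.
Integrating by parts (boundary term plus one more integral), an antiderivative of (4*s - 1) sin(-4*pi*s) is s*cos(4*pi*s)/pi - sin(4*pi*s)/(4*pi**2) - cos(4*pi*s)/(4*pi); evaluating from -1 to 1: ∫_{-1}^{1} (4*s - 1) sin(-4*pi*s) ds = (3/(4*pi)) - (-5/(4*pi)) = 2/pi.
Hence Im(c_{-4}) = (-1/2)·(2/pi) = -1/pi.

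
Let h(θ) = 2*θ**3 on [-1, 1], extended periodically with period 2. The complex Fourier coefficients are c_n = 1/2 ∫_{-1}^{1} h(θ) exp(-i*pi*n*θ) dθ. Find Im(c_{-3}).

2*(-2 + 3*pi**2)/(9*pi**3)

Since h is real-valued, Im(c_{-3}) = -1/2 ∫_{-1}^{1} h(θ) sin(-3*pi*θ) dθ = b_{3}/2.
h is odd and sin(-3*pi*θ) is odd, so the integrand is even: ∫_{-1}^{1} h(θ) sin(-3*pi*θ) dθ = 2∫_0^{1} h(θ) sin(-3*pi*θ) dθ.
Integrating by parts three times (tabular method), an antiderivative of (2*θ**3) sin(-3*pi*θ) is 2*θ**3*cos(3*pi*θ)/(3*pi) - 2*θ**2*sin(3*pi*θ)/(3*pi**2) - 4*θ*cos(3*pi*θ)/(9*pi**3) + 4*sin(3*pi*θ)/(27*pi**4); evaluating from 0 to 1: ∫_{0}^{1} (2*θ**3) sin(-3*pi*θ) dθ = (2*(2 - 3*pi**2)/(9*pi**3)) - (0) = 2*(2 - 3*pi**2)/(9*pi**3).
So ∫_{-1}^{1} h(θ) sin(-3*pi*θ) dθ = 4*(2 - 3*pi**2)/(9*pi**3).
Hence Im(c_{-3}) = (-1/2)·(4*(2 - 3*pi**2)/(9*pi**3)) = 2*(-2 + 3*pi**2)/(9*pi**3).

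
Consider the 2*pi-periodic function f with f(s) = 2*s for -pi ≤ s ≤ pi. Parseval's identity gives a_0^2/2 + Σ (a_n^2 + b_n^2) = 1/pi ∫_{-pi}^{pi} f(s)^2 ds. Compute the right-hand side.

8*pi**2/3

1/pi ∫_{-pi}^{pi} f(s)^2 ds = 1/pi · (8*pi**3/3) = 8*pi**2/3.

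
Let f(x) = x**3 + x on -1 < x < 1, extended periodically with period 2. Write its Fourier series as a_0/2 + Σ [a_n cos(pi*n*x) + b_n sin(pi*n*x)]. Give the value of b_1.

b_1 = ∫_{-1}^{1} f(x) sin(pi*x) dx.
f is odd and sin(pi*x) is odd, so the integrand is even and b_1 = 2 ∫_0^{1} f(x) sin(pi*x) dx.
Integrating by parts three times (tabular method), an antiderivative of (x**3 + x) sin(pi*x) is -x**3*cos(pi*x)/pi + 3*x**2*sin(pi*x)/pi**2 - x*cos(pi*x)/pi + 6*x*cos(pi*x)/pi**3 - 6*sin(pi*x)/pi**4 + sin(pi*x)/pi**2; evaluating from 0 to 1: ∫_{0}^{1} (x**3 + x) sin(pi*x) dx = (-6/pi**3 + 2/pi) - (0) = -6/pi**3 + 2/pi.
Hence b_1 = 2·(-6/pi**3 + 2/pi) = -12/pi**3 + 4/pi.

-12/pi**3 + 4/pi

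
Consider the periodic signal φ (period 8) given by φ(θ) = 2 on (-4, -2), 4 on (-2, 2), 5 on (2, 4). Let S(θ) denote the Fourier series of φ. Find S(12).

7/2

θ = 12 differs from θ = -4 by 2 full period(s), and the series is 8-periodic.
At θ = -4 the one-sided limits are φ(-4^-) = 5 and φ(-4^+) = 2.
By Dirichlet's theorem the series converges to their average, [(5) + (2)]/2 = 7/2.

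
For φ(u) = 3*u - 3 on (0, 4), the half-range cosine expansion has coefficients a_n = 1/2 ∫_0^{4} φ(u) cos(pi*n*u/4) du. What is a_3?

-16/(3*pi**2)

a_3 = 1/2 ∫_0^{4} (3*u - 3) cos(3*pi*u/4) du.
Integrating by parts (boundary term plus one more integral), an antiderivative of (3*u - 3) cos(3*pi*u/4) is 4*u*sin(3*pi*u/4)/pi - 4*sin(3*pi*u/4)/pi + 16*cos(3*pi*u/4)/(3*pi**2); evaluating from 0 to 4: ∫_{0}^{4} (3*u - 3) cos(3*pi*u/4) du = (-16/(3*pi**2)) - (16/(3*pi**2)) = -32/(3*pi**2).
Hence a_3 = (1/2)·(-32/(3*pi**2)) = -16/(3*pi**2).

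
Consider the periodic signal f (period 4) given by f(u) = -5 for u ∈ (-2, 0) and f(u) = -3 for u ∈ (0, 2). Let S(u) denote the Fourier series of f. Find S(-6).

-4

u = -6 differs from u = -2 by -1 full period(s), and the series is 4-periodic.
At u = -2 the one-sided limits are f(-2^-) = -3 and f(-2^+) = -5.
By Dirichlet's theorem the series converges to their average, [(-3) + (-5)]/2 = -4.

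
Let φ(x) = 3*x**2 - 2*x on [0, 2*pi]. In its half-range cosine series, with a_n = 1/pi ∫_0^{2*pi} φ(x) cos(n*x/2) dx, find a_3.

a_3 = 1/pi ∫_0^{2*pi} (3*x**2 - 2*x) cos(3*x/2) dx.
Integrating by parts twice (tabular method), an antiderivative of (3*x**2 - 2*x) cos(3*x/2) is 2*x**2*sin(3*x/2) - 4*x*sin(3*x/2)/3 + 8*x*cos(3*x/2)/3 - 16*sin(3*x/2)/9 - 8*cos(3*x/2)/9; evaluating from 0 to 2*pi: ∫_{0}^{2*pi} (3*x**2 - 2*x) cos(3*x/2) dx = (8/9 - 16*pi/3) - (-8/9) = 16/9 - 16*pi/3.
Hence a_3 = (1/pi)·(16/9 - 16*pi/3) = 16*(1 - 3*pi)/(9*pi).

16*(1 - 3*pi)/(9*pi)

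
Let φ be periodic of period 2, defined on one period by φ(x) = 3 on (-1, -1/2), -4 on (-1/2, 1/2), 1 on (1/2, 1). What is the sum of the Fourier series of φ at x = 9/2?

-3/2

x = 9/2 differs from x = 1/2 by 2 full period(s), and the series is 2-periodic.
At x = 1/2 the one-sided limits are φ(1/2^-) = -4 and φ(1/2^+) = 1.
By Dirichlet's theorem the series converges to their average, [(-4) + (1)]/2 = -3/2.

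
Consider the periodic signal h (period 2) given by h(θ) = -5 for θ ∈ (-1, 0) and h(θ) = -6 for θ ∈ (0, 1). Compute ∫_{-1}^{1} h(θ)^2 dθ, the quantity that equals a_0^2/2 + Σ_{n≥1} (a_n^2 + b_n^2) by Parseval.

61

∫_{-1}^{1} h(θ)^2 dθ = 61.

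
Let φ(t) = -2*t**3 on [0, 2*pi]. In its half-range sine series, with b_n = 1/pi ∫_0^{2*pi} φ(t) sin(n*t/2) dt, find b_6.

-8/9 + 16*pi**2/3

b_6 = 1/pi ∫_0^{2*pi} (-2*t**3) sin(3*t) dt.
Integrating by parts three times (tabular method), an antiderivative of (-2*t**3) sin(3*t) is 2*t**3*cos(3*t)/3 - 2*t**2*sin(3*t)/3 - 4*t*cos(3*t)/9 + 4*sin(3*t)/27; evaluating from 0 to 2*pi: ∫_{0}^{2*pi} (-2*t**3) sin(3*t) dt = (8*pi*(-1 + 6*pi**2)/9) - (0) = 8*pi*(-1 + 6*pi**2)/9.
Hence b_6 = (1/pi)·(8*pi*(-1 + 6*pi**2)/9) = -8/9 + 16*pi**2/3.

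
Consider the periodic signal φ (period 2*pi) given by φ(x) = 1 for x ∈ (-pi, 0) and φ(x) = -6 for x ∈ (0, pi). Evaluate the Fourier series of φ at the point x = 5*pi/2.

-6

x = 5*pi/2 differs from x = pi/2 by 1 full period(s), and the series is 2*pi-periodic.
φ is continuous at x = pi/2 with value -6, so the series converges to -6 there.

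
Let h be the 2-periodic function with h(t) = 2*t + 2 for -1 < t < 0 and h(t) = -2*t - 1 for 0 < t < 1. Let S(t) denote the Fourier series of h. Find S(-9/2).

t = -9/2 differs from t = -1/2 by -2 full period(s), and the series is 2-periodic.
h is continuous at t = -1/2 with value 1, so the series converges to 1 there.

1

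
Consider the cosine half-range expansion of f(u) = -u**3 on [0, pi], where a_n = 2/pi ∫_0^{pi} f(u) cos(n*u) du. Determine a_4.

-3*pi/8

a_4 = 2/pi ∫_0^{pi} (-u**3) cos(4*u) du.
Integrating by parts three times (tabular method), an antiderivative of (-u**3) cos(4*u) is -u**3*sin(4*u)/4 - 3*u**2*cos(4*u)/16 + 3*u*sin(4*u)/32 + 3*cos(4*u)/128; evaluating from 0 to pi: ∫_{0}^{pi} (-u**3) cos(4*u) du = (3/128 - 3*pi**2/16) - (3/128) = -3*pi**2/16.
Hence a_4 = (2/pi)·(-3*pi**2/16) = -3*pi/8.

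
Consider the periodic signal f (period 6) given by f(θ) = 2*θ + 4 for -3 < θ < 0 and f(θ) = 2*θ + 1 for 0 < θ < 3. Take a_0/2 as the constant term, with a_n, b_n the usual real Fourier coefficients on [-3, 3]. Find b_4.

b_4 = 1/3 ∫_{-3}^{3} f(θ) sin(4*pi*θ/3) dθ.
Split the integral at the breakpoints.
Integrating by parts (boundary term plus one more integral), an antiderivative of (2*θ + 4) sin(4*pi*θ/3) is -3*θ*cos(4*pi*θ/3)/(2*pi) + 9*sin(4*pi*θ/3)/(8*pi**2) - 3*cos(4*pi*θ/3)/pi; evaluating from -3 to 0: ∫_{-3}^{0} (2*θ + 4) sin(4*pi*θ/3) dθ = (-3/pi) - (3/(2*pi)) = -9/(2*pi).
Integrating by parts (boundary term plus one more integral), an antiderivative of (2*θ + 1) sin(4*pi*θ/3) is -3*θ*cos(4*pi*θ/3)/(2*pi) + 9*sin(4*pi*θ/3)/(8*pi**2) - 3*cos(4*pi*θ/3)/(4*pi); evaluating from 0 to 3: ∫_{0}^{3} (2*θ + 1) sin(4*pi*θ/3) dθ = (-21/(4*pi)) - (-3/(4*pi)) = -9/(2*pi).
Summing the pieces and multiplying by (1/3) gives b_4 = -3/pi.

-3/pi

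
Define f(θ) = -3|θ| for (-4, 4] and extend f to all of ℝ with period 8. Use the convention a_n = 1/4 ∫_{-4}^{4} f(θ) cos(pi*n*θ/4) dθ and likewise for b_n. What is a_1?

a_1 = 1/4 ∫_{-4}^{4} f(θ) cos(pi*θ/4) dθ.
f is even and cos(pi*θ/4) is even, so the integrand is even and a_1 = 1/2 ∫_0^{4} f(θ) cos(pi*θ/4) dθ.
Integrating by parts (boundary term plus one more integral), an antiderivative of (-3*θ) cos(pi*θ/4) is -12*θ*sin(pi*θ/4)/pi - 48*cos(pi*θ/4)/pi**2; evaluating from 0 to 4: ∫_{0}^{4} (-3*θ) cos(pi*θ/4) dθ = (48/pi**2) - (-48/pi**2) = 96/pi**2.
Hence a_1 = (1/2)·(96/pi**2) = 48/pi**2.

48/pi**2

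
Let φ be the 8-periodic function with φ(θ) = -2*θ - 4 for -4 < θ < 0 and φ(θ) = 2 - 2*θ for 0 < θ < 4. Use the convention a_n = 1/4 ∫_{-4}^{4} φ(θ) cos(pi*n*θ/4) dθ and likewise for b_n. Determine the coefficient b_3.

-4/(3*pi)

b_3 = 1/4 ∫_{-4}^{4} φ(θ) sin(3*pi*θ/4) dθ.
Split the integral at the breakpoints.
Integrating by parts (boundary term plus one more integral), an antiderivative of (-2*θ - 4) sin(3*pi*θ/4) is 8*θ*cos(3*pi*θ/4)/(3*pi) - 32*sin(3*pi*θ/4)/(9*pi**2) + 16*cos(3*pi*θ/4)/(3*pi); evaluating from -4 to 0: ∫_{-4}^{0} (-2*θ - 4) sin(3*pi*θ/4) dθ = (16/(3*pi)) - (16/(3*pi)) = 0.
Integrating by parts (boundary term plus one more integral), an antiderivative of (2 - 2*θ) sin(3*pi*θ/4) is 8*θ*cos(3*pi*θ/4)/(3*pi) - 32*sin(3*pi*θ/4)/(9*pi**2) - 8*cos(3*pi*θ/4)/(3*pi); evaluating from 0 to 4: ∫_{0}^{4} (2 - 2*θ) sin(3*pi*θ/4) dθ = (-8/pi) - (-8/(3*pi)) = -16/(3*pi).
Summing the pieces and multiplying by (1/4) gives b_3 = -4/(3*pi).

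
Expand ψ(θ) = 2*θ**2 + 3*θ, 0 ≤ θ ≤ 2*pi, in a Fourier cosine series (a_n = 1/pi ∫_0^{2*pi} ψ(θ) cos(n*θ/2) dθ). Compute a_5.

8*(-4*pi - 3)/(25*pi)

a_5 = 1/pi ∫_0^{2*pi} (2*θ**2 + 3*θ) cos(5*θ/2) dθ.
Integrating by parts twice (tabular method), an antiderivative of (2*θ**2 + 3*θ) cos(5*θ/2) is 4*θ**2*sin(5*θ/2)/5 + 6*θ*sin(5*θ/2)/5 + 16*θ*cos(5*θ/2)/25 - 32*sin(5*θ/2)/125 + 12*cos(5*θ/2)/25; evaluating from 0 to 2*pi: ∫_{0}^{2*pi} (2*θ**2 + 3*θ) cos(5*θ/2) dθ = (-32*pi/25 - 12/25) - (12/25) = -32*pi/25 - 24/25.
Hence a_5 = (1/pi)·(-32*pi/25 - 24/25) = 8*(-4*pi - 3)/(25*pi).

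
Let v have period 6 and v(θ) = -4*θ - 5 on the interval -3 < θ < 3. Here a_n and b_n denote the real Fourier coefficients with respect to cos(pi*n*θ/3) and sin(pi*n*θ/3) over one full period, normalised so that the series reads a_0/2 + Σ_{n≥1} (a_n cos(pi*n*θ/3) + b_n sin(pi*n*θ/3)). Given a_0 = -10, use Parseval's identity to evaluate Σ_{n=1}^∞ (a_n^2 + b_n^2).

96

Parseval: a_0^2/2 + Σ_{n≥1} (a_n^2+b_n^2) = 1/3 ∫_{-3}^{3} v(θ)^2 dθ = 146.
Subtract a_0^2/2 = 50: Σ (a_n^2+b_n^2) = 96.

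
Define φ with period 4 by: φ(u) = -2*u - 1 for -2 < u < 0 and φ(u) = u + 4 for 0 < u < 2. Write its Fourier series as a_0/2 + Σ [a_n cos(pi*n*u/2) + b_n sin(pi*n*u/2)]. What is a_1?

a_1 = 1/2 ∫_{-2}^{2} φ(u) cos(pi*u/2) du.
Split the integral at the breakpoints.
Integrating by parts (boundary term plus one more integral), an antiderivative of (-2*u - 1) cos(pi*u/2) is -4*u*sin(pi*u/2)/pi - 2*sin(pi*u/2)/pi - 8*cos(pi*u/2)/pi**2; evaluating from -2 to 0: ∫_{-2}^{0} (-2*u - 1) cos(pi*u/2) du = (-8/pi**2) - (8/pi**2) = -16/pi**2.
Integrating by parts (boundary term plus one more integral), an antiderivative of (u + 4) cos(pi*u/2) is 2*u*sin(pi*u/2)/pi + 8*sin(pi*u/2)/pi + 4*cos(pi*u/2)/pi**2; evaluating from 0 to 2: ∫_{0}^{2} (u + 4) cos(pi*u/2) du = (-4/pi**2) - (4/pi**2) = -8/pi**2.
Summing the pieces and multiplying by (1/2) gives a_1 = -12/pi**2.

-12/pi**2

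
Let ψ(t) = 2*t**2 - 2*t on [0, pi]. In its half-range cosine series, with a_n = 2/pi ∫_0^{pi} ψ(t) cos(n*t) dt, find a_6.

a_6 = 2/pi ∫_0^{pi} (2*t**2 - 2*t) cos(6*t) dt.
Integrating by parts twice (tabular method), an antiderivative of (2*t**2 - 2*t) cos(6*t) is t**2*sin(6*t)/3 - t*sin(6*t)/3 + t*cos(6*t)/9 - sin(6*t)/54 - cos(6*t)/18; evaluating from 0 to pi: ∫_{0}^{pi} (2*t**2 - 2*t) cos(6*t) dt = (-1/18 + pi/9) - (-1/18) = pi/9.
Hence a_6 = (2/pi)·(pi/9) = 2/9.

2/9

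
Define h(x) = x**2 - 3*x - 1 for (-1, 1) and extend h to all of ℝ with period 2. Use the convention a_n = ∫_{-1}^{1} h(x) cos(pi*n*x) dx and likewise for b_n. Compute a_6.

a_6 = ∫_{-1}^{1} h(x) cos(6*pi*x) dx.
Integrating by parts twice (tabular method), an antiderivative of (x**2 - 3*x - 1) cos(6*pi*x) is x**2*sin(6*pi*x)/(6*pi) - x*sin(6*pi*x)/(2*pi) + x*cos(6*pi*x)/(18*pi**2) - sin(6*pi*x)/(6*pi) - sin(6*pi*x)/(108*pi**3) - cos(6*pi*x)/(12*pi**2); evaluating from -1 to 1: ∫_{-1}^{1} (x**2 - 3*x - 1) cos(6*pi*x) dx = (-1/(36*pi**2)) - (-5/(36*pi**2)) = 1/(9*pi**2).
Hence a_6 = 1/(9*pi**2).

1/(9*pi**2)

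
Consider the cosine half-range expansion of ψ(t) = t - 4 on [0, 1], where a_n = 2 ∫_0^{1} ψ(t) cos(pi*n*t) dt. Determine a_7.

-4/(49*pi**2)

a_7 = 2 ∫_0^{1} (t - 4) cos(7*pi*t) dt.
Integrating by parts (boundary term plus one more integral), an antiderivative of (t - 4) cos(7*pi*t) is t*sin(7*pi*t)/(7*pi) - 4*sin(7*pi*t)/(7*pi) + cos(7*pi*t)/(49*pi**2); evaluating from 0 to 1: ∫_{0}^{1} (t - 4) cos(7*pi*t) dt = (-1/(49*pi**2)) - (1/(49*pi**2)) = -2/(49*pi**2).
Hence a_7 = 2·(-2/(49*pi**2)) = -4/(49*pi**2).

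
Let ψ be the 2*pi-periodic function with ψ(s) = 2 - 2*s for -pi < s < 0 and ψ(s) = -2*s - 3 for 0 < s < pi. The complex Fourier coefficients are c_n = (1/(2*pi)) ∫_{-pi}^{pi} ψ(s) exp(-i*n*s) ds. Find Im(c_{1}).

5/pi + 2

Since ψ is real-valued, Im(c_{1}) = -(1/(2*pi)) ∫_{-pi}^{pi} ψ(s) sin(s) ds = -b_{1}/2.
Split the integral at the breakpoints.
Integrating by parts (boundary term plus one more integral), an antiderivative of (2 - 2*s) sin(s) is 2*s*cos(s) - 2*sin(s) - 2*cos(s); evaluating from -pi to 0: ∫_{-pi}^{0} (2 - 2*s) sin(s) ds = (-2) - (2 + 2*pi) = -2*pi - 4.
Integrating by parts (boundary term plus one more integral), an antiderivative of (-2*s - 3) sin(s) is 2*s*cos(s) - 2*sin(s) + 3*cos(s); evaluating from 0 to pi: ∫_{0}^{pi} (-2*s - 3) sin(s) ds = (-2*pi - 3) - (3) = -2*pi - 6.
So ∫_{-pi}^{pi} ψ(s) sin(s) ds = -4*pi - 10.
Hence Im(c_{1}) = (-1/(2*pi))·(-4*pi - 10) = 5/pi + 2.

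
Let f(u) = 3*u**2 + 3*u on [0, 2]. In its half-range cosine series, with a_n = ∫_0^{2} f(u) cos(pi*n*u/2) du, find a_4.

a_4 = ∫_0^{2} (3*u**2 + 3*u) cos(2*pi*u) du.
Integrating by parts twice (tabular method), an antiderivative of (3*u**2 + 3*u) cos(2*pi*u) is 3*u**2*sin(2*pi*u)/(2*pi) + 3*u*sin(2*pi*u)/(2*pi) + 3*u*cos(2*pi*u)/(2*pi**2) - 3*sin(2*pi*u)/(4*pi**3) + 3*cos(2*pi*u)/(4*pi**2); evaluating from 0 to 2: ∫_{0}^{2} (3*u**2 + 3*u) cos(2*pi*u) du = (15/(4*pi**2)) - (3/(4*pi**2)) = 3/pi**2.
Hence a_4 = 3/pi**2.

3/pi**2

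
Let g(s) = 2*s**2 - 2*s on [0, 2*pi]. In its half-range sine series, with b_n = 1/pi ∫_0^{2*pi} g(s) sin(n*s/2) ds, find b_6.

4/3 - 8*pi/3

b_6 = 1/pi ∫_0^{2*pi} (2*s**2 - 2*s) sin(3*s) ds.
Integrating by parts twice (tabular method), an antiderivative of (2*s**2 - 2*s) sin(3*s) is -2*s**2*cos(3*s)/3 + 4*s*sin(3*s)/9 + 2*s*cos(3*s)/3 - 2*sin(3*s)/9 + 4*cos(3*s)/27; evaluating from 0 to 2*pi: ∫_{0}^{2*pi} (2*s**2 - 2*s) sin(3*s) ds = (-8*pi**2/3 + 4/27 + 4*pi/3) - (4/27) = 4*pi*(1 - 2*pi)/3.
Hence b_6 = (1/pi)·(4*pi*(1 - 2*pi)/3) = 4/3 - 8*pi/3.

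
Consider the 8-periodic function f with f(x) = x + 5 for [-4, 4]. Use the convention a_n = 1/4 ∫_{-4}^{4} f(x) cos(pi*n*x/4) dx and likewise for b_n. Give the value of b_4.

-2/pi

b_4 = 1/4 ∫_{-4}^{4} f(x) sin(pi*x) dx.
Integrating by parts (boundary term plus one more integral), an antiderivative of (x + 5) sin(pi*x) is -x*cos(pi*x)/pi + sin(pi*x)/pi**2 - 5*cos(pi*x)/pi; evaluating from -4 to 4: ∫_{-4}^{4} (x + 5) sin(pi*x) dx = (-9/pi) - (-1/pi) = -8/pi.
Hence b_4 = (1/4)·(-8/pi) = -2/pi.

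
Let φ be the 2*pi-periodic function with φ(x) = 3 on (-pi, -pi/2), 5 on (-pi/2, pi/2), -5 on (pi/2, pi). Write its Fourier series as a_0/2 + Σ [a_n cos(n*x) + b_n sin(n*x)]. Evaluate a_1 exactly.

12/pi

a_1 = 1/pi ∫_{-pi}^{pi} φ(x) cos(x) dx.
Split the integral at the breakpoints.
Directly, an antiderivative of (3) cos(x) is 3*sin(x); evaluating from -pi to -pi/2: ∫_{-pi}^{-pi/2} (3) cos(x) dx = (-3) - (0) = -3.
Directly, an antiderivative of (5) cos(x) is 5*sin(x); evaluating from -pi/2 to pi/2: ∫_{-pi/2}^{pi/2} (5) cos(x) dx = (5) - (-5) = 10.
Directly, an antiderivative of (-5) cos(x) is -5*sin(x); evaluating from pi/2 to pi: ∫_{pi/2}^{pi} (-5) cos(x) dx = (0) - (-5) = 5.
Summing the pieces and multiplying by (1/pi) gives a_1 = 12/pi.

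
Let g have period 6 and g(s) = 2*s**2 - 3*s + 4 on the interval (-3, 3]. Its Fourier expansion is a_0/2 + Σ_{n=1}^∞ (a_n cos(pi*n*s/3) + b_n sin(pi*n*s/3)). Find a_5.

a_5 = 1/3 ∫_{-3}^{3} g(s) cos(5*pi*s/3) ds.
Integrating by parts twice (tabular method), an antiderivative of (2*s**2 - 3*s + 4) cos(5*pi*s/3) is 6*s**2*sin(5*pi*s/3)/(5*pi) - 9*s*sin(5*pi*s/3)/(5*pi) + 36*s*cos(5*pi*s/3)/(25*pi**2) - 108*sin(5*pi*s/3)/(125*pi**3) + 12*sin(5*pi*s/3)/(5*pi) - 27*cos(5*pi*s/3)/(25*pi**2); evaluating from -3 to 3: ∫_{-3}^{3} (2*s**2 - 3*s + 4) cos(5*pi*s/3) ds = (-81/(25*pi**2)) - (27/(5*pi**2)) = -216/(25*pi**2).
Hence a_5 = (1/3)·(-216/(25*pi**2)) = -72/(25*pi**2).

-72/(25*pi**2)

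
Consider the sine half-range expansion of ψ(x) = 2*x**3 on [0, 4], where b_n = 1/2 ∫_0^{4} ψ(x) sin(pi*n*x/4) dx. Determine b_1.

b_1 = 1/2 ∫_0^{4} (2*x**3) sin(pi*x/4) dx.
Integrating by parts three times (tabular method), an antiderivative of (2*x**3) sin(pi*x/4) is -8*x**3*cos(pi*x/4)/pi + 96*x**2*sin(pi*x/4)/pi**2 + 768*x*cos(pi*x/4)/pi**3 - 3072*sin(pi*x/4)/pi**4; evaluating from 0 to 4: ∫_{0}^{4} (2*x**3) sin(pi*x/4) dx = (-3072/pi**3 + 512/pi) - (0) = -3072/pi**3 + 512/pi.
Hence b_1 = (1/2)·(-3072/pi**3 + 512/pi) = -1536/pi**3 + 256/pi.

-1536/pi**3 + 256/pi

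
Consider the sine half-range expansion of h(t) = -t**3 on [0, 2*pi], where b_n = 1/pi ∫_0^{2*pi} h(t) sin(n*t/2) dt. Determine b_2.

b_2 = 1/pi ∫_0^{2*pi} (-t**3) sin(t) dt.
Integrating by parts three times (tabular method), an antiderivative of (-t**3) sin(t) is t**3*cos(t) - 3*t**2*sin(t) - 6*t*cos(t) + 6*sin(t); evaluating from 0 to 2*pi: ∫_{0}^{2*pi} (-t**3) sin(t) dt = (-12*pi + 8*pi**3) - (0) = -12*pi + 8*pi**3.
Hence b_2 = (1/pi)·(-12*pi + 8*pi**3) = -12 + 8*pi**2.

-12 + 8*pi**2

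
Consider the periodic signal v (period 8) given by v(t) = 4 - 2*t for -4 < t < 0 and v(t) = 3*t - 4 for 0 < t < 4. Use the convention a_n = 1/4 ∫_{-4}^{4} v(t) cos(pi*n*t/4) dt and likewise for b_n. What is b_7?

-12/(7*pi)

b_7 = 1/4 ∫_{-4}^{4} v(t) sin(7*pi*t/4) dt.
Split the integral at the breakpoints.
Integrating by parts (boundary term plus one more integral), an antiderivative of (4 - 2*t) sin(7*pi*t/4) is 8*t*cos(7*pi*t/4)/(7*pi) - 32*sin(7*pi*t/4)/(49*pi**2) - 16*cos(7*pi*t/4)/(7*pi); evaluating from -4 to 0: ∫_{-4}^{0} (4 - 2*t) sin(7*pi*t/4) dt = (-16/(7*pi)) - (48/(7*pi)) = -64/(7*pi).
Integrating by parts (boundary term plus one more integral), an antiderivative of (3*t - 4) sin(7*pi*t/4) is -12*t*cos(7*pi*t/4)/(7*pi) + 48*sin(7*pi*t/4)/(49*pi**2) + 16*cos(7*pi*t/4)/(7*pi); evaluating from 0 to 4: ∫_{0}^{4} (3*t - 4) sin(7*pi*t/4) dt = (32/(7*pi)) - (16/(7*pi)) = 16/(7*pi).
Summing the pieces and multiplying by (1/4) gives b_7 = -12/(7*pi).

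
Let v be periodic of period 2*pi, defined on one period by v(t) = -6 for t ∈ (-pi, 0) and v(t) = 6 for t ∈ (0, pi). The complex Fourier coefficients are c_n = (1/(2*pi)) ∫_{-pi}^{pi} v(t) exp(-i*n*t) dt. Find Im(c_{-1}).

Since v is real-valued, Im(c_{-1}) = -(1/(2*pi)) ∫_{-pi}^{pi} v(t) sin(-t) dt = b_{1}/2.
v is odd and sin(-t) is odd, so the integrand is even: ∫_{-pi}^{pi} v(t) sin(-t) dt = 2∫_0^{pi} v(t) sin(-t) dt.
Directly, an antiderivative of (6) sin(-t) is 6*cos(t); evaluating from 0 to pi: ∫_{0}^{pi} (6) sin(-t) dt = (-6) - (6) = -12.
So ∫_{-pi}^{pi} v(t) sin(-t) dt = -24.
Hence Im(c_{-1}) = (-1/(2*pi))·(-24) = 12/pi.

12/pi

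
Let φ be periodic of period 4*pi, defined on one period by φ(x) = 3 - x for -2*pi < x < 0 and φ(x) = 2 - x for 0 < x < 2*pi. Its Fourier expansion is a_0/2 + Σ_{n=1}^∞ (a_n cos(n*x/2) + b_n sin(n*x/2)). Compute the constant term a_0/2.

a_0 = (1/(2*pi)) ∫_{-2*pi}^{2*pi} φ(x) dx = (1/(2*pi)) · (10*pi) = 5.
So the constant term a_0/2 = 5/2.

5/2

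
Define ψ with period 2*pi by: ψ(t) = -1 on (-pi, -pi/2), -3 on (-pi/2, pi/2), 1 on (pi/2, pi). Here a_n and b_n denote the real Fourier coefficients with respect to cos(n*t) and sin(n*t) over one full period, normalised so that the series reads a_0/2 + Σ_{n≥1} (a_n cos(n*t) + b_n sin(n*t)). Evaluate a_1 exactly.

-6/pi

a_1 = 1/pi ∫_{-pi}^{pi} ψ(t) cos(t) dt.
Split the integral at the breakpoints.
Directly, an antiderivative of (-1) cos(t) is -sin(t); evaluating from -pi to -pi/2: ∫_{-pi}^{-pi/2} (-1) cos(t) dt = (1) - (0) = 1.
Directly, an antiderivative of (-3) cos(t) is -3*sin(t); evaluating from -pi/2 to pi/2: ∫_{-pi/2}^{pi/2} (-3) cos(t) dt = (-3) - (3) = -6.
Directly, an antiderivative of (1) cos(t) is sin(t); evaluating from pi/2 to pi: ∫_{pi/2}^{pi} (1) cos(t) dt = (0) - (1) = -1.
Summing the pieces and multiplying by (1/pi) gives a_1 = -6/pi.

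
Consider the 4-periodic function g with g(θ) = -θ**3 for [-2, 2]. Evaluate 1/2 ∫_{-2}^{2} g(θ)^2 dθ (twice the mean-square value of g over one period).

1/2 ∫_{-2}^{2} g(θ)^2 dθ = 1/2 · (256/7) = 128/7.

128/7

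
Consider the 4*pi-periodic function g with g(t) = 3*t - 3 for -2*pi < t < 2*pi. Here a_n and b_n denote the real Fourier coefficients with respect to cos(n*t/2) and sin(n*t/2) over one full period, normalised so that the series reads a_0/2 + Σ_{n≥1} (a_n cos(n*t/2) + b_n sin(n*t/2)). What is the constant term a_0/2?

a_0 = (1/(2*pi)) ∫_{-2*pi}^{2*pi} g(t) dt = (1/(2*pi)) · (-12*pi) = -6.
So the constant term a_0/2 = -3.

-3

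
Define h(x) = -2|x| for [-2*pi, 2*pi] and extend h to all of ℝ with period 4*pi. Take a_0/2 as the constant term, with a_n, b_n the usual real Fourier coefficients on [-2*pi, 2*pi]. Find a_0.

a_0 = (1/(2*pi)) ∫_{-2*pi}^{2*pi} h(x) dx = (1/(2*pi)) · (-8*pi**2) = -4*pi.

-4*pi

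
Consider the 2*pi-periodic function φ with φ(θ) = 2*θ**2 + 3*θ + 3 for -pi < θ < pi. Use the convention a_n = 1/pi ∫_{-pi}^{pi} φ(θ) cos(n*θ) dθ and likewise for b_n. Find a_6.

a_6 = 1/pi ∫_{-pi}^{pi} φ(θ) cos(6*θ) dθ.
Integrating by parts twice (tabular method), an antiderivative of (2*θ**2 + 3*θ + 3) cos(6*θ) is θ**2*sin(6*θ)/3 + θ*sin(6*θ)/2 + θ*cos(6*θ)/9 + 13*sin(6*θ)/27 + cos(6*θ)/12; evaluating from -pi to pi: ∫_{-pi}^{pi} (2*θ**2 + 3*θ + 3) cos(6*θ) dθ = (1/12 + pi/9) - (1/12 - pi/9) = 2*pi/9.
Hence a_6 = (1/pi)·(2*pi/9) = 2/9.

2/9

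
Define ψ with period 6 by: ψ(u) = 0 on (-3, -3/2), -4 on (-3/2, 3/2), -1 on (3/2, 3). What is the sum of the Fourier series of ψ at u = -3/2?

-2

At u = -3/2 the one-sided limits are ψ(-3/2^-) = 0 and ψ(-3/2^+) = -4.
By Dirichlet's theorem the series converges to their average, [(0) + (-4)]/2 = -2.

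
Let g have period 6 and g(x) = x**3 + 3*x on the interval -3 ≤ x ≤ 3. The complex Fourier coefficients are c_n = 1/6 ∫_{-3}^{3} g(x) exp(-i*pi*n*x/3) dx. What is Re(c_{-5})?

0

Since g is real-valued, Re(c_{-5}) = 1/6 ∫_{-3}^{3} g(x) cos(-5*pi*x/3) dx = a_{5}/2.
(g is odd, so the integrand is odd over a symmetric interval and the integral vanishes.)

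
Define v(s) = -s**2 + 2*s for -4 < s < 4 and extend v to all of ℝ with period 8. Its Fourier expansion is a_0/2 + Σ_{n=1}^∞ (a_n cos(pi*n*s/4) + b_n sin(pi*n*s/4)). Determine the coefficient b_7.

b_7 = 1/4 ∫_{-4}^{4} v(s) sin(7*pi*s/4) ds.
Integrating by parts twice (tabular method), an antiderivative of (-s**2 + 2*s) sin(7*pi*s/4) is 4*s**2*cos(7*pi*s/4)/(7*pi) - 32*s*sin(7*pi*s/4)/(49*pi**2) - 8*s*cos(7*pi*s/4)/(7*pi) + 32*sin(7*pi*s/4)/(49*pi**2) - 128*cos(7*pi*s/4)/(343*pi**3); evaluating from -4 to 4: ∫_{-4}^{4} (-s**2 + 2*s) sin(7*pi*s/4) ds = (32*(4 - 49*pi**2)/(343*pi**3)) - (32*(4 - 147*pi**2)/(343*pi**3)) = 64/(7*pi).
Hence b_7 = (1/4)·(64/(7*pi)) = 16/(7*pi).

16/(7*pi)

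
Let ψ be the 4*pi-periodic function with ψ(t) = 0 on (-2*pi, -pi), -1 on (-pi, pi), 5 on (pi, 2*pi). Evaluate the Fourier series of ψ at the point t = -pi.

At t = -pi the one-sided limits are ψ(-pi^-) = 0 and ψ(-pi^+) = -1.
By Dirichlet's theorem the series converges to their average, [(0) + (-1)]/2 = -1/2.

-1/2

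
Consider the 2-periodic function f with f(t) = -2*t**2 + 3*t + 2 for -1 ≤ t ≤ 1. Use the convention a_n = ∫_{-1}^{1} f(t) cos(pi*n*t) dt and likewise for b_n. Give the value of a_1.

a_1 = ∫_{-1}^{1} f(t) cos(pi*t) dt.
Integrating by parts twice (tabular method), an antiderivative of (-2*t**2 + 3*t + 2) cos(pi*t) is -2*t**2*sin(pi*t)/pi + 3*t*sin(pi*t)/pi - 4*t*cos(pi*t)/pi**2 + 4*sin(pi*t)/pi**3 + 2*sin(pi*t)/pi + 3*cos(pi*t)/pi**2; evaluating from -1 to 1: ∫_{-1}^{1} (-2*t**2 + 3*t + 2) cos(pi*t) dt = (pi**(-2)) - (-7/pi**2) = 8/pi**2.
Hence a_1 = 8/pi**2.

8/pi**2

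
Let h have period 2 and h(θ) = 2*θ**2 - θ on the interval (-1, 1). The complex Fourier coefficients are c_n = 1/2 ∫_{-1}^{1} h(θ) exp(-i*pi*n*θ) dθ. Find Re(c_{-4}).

Since h is real-valued, Re(c_{-4}) = 1/2 ∫_{-1}^{1} h(θ) cos(-4*pi*θ) dθ = a_{4}/2.
Integrating by parts twice (tabular method), an antiderivative of (2*θ**2 - θ) cos(-4*pi*θ) is θ**2*sin(4*pi*θ)/(2*pi) - θ*sin(4*pi*θ)/(4*pi) + θ*cos(4*pi*θ)/(4*pi**2) - sin(4*pi*θ)/(16*pi**3) - cos(4*pi*θ)/(16*pi**2); evaluating from -1 to 1: ∫_{-1}^{1} (2*θ**2 - θ) cos(-4*pi*θ) dθ = (3/(16*pi**2)) - (-5/(16*pi**2)) = 1/(2*pi**2).
Hence Re(c_{-4}) = (1/2)·(1/(2*pi**2)) = 1/(4*pi**2).

1/(4*pi**2)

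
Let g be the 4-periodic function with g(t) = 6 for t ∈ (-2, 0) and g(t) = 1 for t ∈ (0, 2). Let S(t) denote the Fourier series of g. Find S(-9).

6

t = -9 differs from t = -1 by -2 full period(s), and the series is 4-periodic.
g is continuous at t = -1 with value 6, so the series converges to 6 there.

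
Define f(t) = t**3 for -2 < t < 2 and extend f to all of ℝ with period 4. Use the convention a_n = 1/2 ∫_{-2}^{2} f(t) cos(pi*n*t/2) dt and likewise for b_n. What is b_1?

b_1 = 1/2 ∫_{-2}^{2} f(t) sin(pi*t/2) dt.
f is odd and sin(pi*t/2) is odd, so the integrand is even and b_1 = ∫_0^{2} f(t) sin(pi*t/2) dt.
Integrating by parts three times (tabular method), an antiderivative of (t**3) sin(pi*t/2) is -2*t**3*cos(pi*t/2)/pi + 12*t**2*sin(pi*t/2)/pi**2 + 48*t*cos(pi*t/2)/pi**3 - 96*sin(pi*t/2)/pi**4; evaluating from 0 to 2: ∫_{0}^{2} (t**3) sin(pi*t/2) dt = (-96/pi**3 + 16/pi) - (0) = -96/pi**3 + 16/pi.
Hence b_1 = -96/pi**3 + 16/pi.

-96/pi**3 + 16/pi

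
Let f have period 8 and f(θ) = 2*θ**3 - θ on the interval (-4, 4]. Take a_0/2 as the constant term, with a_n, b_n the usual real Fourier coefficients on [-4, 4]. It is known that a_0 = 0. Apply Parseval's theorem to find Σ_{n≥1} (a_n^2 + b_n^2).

449632/105

Parseval: a_0^2/2 + Σ_{n≥1} (a_n^2+b_n^2) = 1/4 ∫_{-4}^{4} f(θ)^2 dθ = 449632/105.
Subtract a_0^2/2 = 0: Σ (a_n^2+b_n^2) = 449632/105.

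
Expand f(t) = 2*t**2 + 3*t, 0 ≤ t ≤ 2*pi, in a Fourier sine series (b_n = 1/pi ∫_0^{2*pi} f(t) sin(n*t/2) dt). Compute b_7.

b_7 = 1/pi ∫_0^{2*pi} (2*t**2 + 3*t) sin(7*t/2) dt.
Integrating by parts twice (tabular method), an antiderivative of (2*t**2 + 3*t) sin(7*t/2) is -4*t**2*cos(7*t/2)/7 + 16*t*sin(7*t/2)/49 - 6*t*cos(7*t/2)/7 + 12*sin(7*t/2)/49 + 32*cos(7*t/2)/343; evaluating from 0 to 2*pi: ∫_{0}^{2*pi} (2*t**2 + 3*t) sin(7*t/2) dt = (-32/343 + 12*pi/7 + 16*pi**2/7) - (32/343) = -64/343 + 12*pi/7 + 16*pi**2/7.
Hence b_7 = (1/pi)·(-64/343 + 12*pi/7 + 16*pi**2/7) = 4*(-16 + 147*pi + 196*pi**2)/(343*pi).

4*(-16 + 147*pi + 196*pi**2)/(343*pi)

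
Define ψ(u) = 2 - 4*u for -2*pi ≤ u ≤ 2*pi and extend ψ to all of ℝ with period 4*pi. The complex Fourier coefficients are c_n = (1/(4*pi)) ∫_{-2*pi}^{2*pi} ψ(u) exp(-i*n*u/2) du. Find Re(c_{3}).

0

Since ψ is real-valued, Re(c_{3}) = (1/(4*pi)) ∫_{-2*pi}^{2*pi} ψ(u) cos(3*u/2) du = a_{3}/2.
Integrating by parts (boundary term plus one more integral), an antiderivative of (2 - 4*u) cos(3*u/2) is -8*u*sin(3*u/2)/3 + 4*sin(3*u/2)/3 - 16*cos(3*u/2)/9; evaluating from -2*pi to 2*pi: ∫_{-2*pi}^{2*pi} (2 - 4*u) cos(3*u/2) du = (16/9) - (16/9) = 0.
Hence Re(c_{3}) = (1/(4*pi))·(0) = 0.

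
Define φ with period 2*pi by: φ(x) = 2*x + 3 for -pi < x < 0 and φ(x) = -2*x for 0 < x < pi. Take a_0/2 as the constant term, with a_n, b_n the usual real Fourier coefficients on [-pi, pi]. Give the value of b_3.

b_3 = 1/pi ∫_{-pi}^{pi} φ(x) sin(3*x) dx.
Split the integral at the breakpoints.
Integrating by parts (boundary term plus one more integral), an antiderivative of (2*x + 3) sin(3*x) is -2*x*cos(3*x)/3 + 2*sin(3*x)/9 - cos(3*x); evaluating from -pi to 0: ∫_{-pi}^{0} (2*x + 3) sin(3*x) dx = (-1) - (1 - 2*pi/3) = -2 + 2*pi/3.
Integrating by parts (boundary term plus one more integral), an antiderivative of (-2*x) sin(3*x) is 2*x*cos(3*x)/3 - 2*sin(3*x)/9; evaluating from 0 to pi: ∫_{0}^{pi} (-2*x) sin(3*x) dx = (-2*pi/3) - (0) = -2*pi/3.
Summing the pieces and multiplying by (1/pi) gives b_3 = -2/pi.

-2/pi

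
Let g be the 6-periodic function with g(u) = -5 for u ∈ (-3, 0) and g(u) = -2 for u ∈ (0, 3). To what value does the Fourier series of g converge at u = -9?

-7/2

u = -9 differs from u = -3 by -1 full period(s), and the series is 6-periodic.
At u = -3 the one-sided limits are g(-3^-) = -2 and g(-3^+) = -5.
By Dirichlet's theorem the series converges to their average, [(-2) + (-5)]/2 = -7/2.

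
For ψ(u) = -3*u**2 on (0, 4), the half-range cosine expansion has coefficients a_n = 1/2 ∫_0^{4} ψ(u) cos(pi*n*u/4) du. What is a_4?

a_4 = 1/2 ∫_0^{4} (-3*u**2) cos(pi*u) du.
Integrating by parts twice (tabular method), an antiderivative of (-3*u**2) cos(pi*u) is -3*u**2*sin(pi*u)/pi - 6*u*cos(pi*u)/pi**2 + 6*sin(pi*u)/pi**3; evaluating from 0 to 4: ∫_{0}^{4} (-3*u**2) cos(pi*u) du = (-24/pi**2) - (0) = -24/pi**2.
Hence a_4 = (1/2)·(-24/pi**2) = -12/pi**2.

-12/pi**2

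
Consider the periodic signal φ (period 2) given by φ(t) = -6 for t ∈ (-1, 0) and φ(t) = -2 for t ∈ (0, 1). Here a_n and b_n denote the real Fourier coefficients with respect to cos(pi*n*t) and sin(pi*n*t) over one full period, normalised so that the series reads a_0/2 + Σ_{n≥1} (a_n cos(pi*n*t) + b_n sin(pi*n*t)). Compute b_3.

b_3 = ∫_{-1}^{1} φ(t) sin(3*pi*t) dt.
Split the integral at the breakpoints.
Directly, an antiderivative of (-6) sin(3*pi*t) is 2*cos(3*pi*t)/pi; evaluating from -1 to 0: ∫_{-1}^{0} (-6) sin(3*pi*t) dt = (2/pi) - (-2/pi) = 4/pi.
Directly, an antiderivative of (-2) sin(3*pi*t) is 2*cos(3*pi*t)/(3*pi); evaluating from 0 to 1: ∫_{0}^{1} (-2) sin(3*pi*t) dt = (-2/(3*pi)) - (2/(3*pi)) = -4/(3*pi).
Summing the pieces gives b_3 = 8/(3*pi).

8/(3*pi)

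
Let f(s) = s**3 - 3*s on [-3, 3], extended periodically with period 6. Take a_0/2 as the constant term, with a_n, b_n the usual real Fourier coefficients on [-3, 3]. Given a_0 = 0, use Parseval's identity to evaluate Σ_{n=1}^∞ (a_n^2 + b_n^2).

2376/35

Parseval: a_0^2/2 + Σ_{n≥1} (a_n^2+b_n^2) = 1/3 ∫_{-3}^{3} f(s)^2 ds = 2376/35.
Subtract a_0^2/2 = 0: Σ (a_n^2+b_n^2) = 2376/35.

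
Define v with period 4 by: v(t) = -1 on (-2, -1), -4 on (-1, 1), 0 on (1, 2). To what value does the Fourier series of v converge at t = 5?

t = 5 differs from t = 1 by 1 full period(s), and the series is 4-periodic.
At t = 1 the one-sided limits are v(1^-) = -4 and v(1^+) = 0.
By Dirichlet's theorem the series converges to their average, [(-4) + (0)]/2 = -2.

-2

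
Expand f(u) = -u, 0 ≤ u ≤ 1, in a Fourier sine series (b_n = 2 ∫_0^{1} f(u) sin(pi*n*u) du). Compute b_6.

1/(3*pi)

b_6 = 2 ∫_0^{1} (-u) sin(6*pi*u) du.
Integrating by parts (boundary term plus one more integral), an antiderivative of (-u) sin(6*pi*u) is u*cos(6*pi*u)/(6*pi) - sin(6*pi*u)/(36*pi**2); evaluating from 0 to 1: ∫_{0}^{1} (-u) sin(6*pi*u) du = (1/(6*pi)) - (0) = 1/(6*pi).
Hence b_6 = 2·(1/(6*pi)) = 1/(3*pi).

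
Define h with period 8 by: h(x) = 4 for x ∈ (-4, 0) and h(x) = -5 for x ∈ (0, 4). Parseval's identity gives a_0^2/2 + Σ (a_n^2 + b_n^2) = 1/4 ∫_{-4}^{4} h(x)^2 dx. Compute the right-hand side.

41

1/4 ∫_{-4}^{4} h(x)^2 dx = 1/4 · (164) = 41.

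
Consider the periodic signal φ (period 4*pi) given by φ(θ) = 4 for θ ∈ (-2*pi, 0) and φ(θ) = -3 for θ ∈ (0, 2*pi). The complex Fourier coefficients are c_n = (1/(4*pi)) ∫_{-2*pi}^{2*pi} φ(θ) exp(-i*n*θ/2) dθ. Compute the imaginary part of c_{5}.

Since φ is real-valued, Im(c_{5}) = -(1/(4*pi)) ∫_{-2*pi}^{2*pi} φ(θ) sin(5*θ/2) dθ = -b_{5}/2.
Split the integral at the breakpoints.
Directly, an antiderivative of (4) sin(5*θ/2) is -8*cos(5*θ/2)/5; evaluating from -2*pi to 0: ∫_{-2*pi}^{0} (4) sin(5*θ/2) dθ = (-8/5) - (8/5) = -16/5.
Directly, an antiderivative of (-3) sin(5*θ/2) is 6*cos(5*θ/2)/5; evaluating from 0 to 2*pi: ∫_{0}^{2*pi} (-3) sin(5*θ/2) dθ = (-6/5) - (6/5) = -12/5.
So ∫_{-2*pi}^{2*pi} φ(θ) sin(5*θ/2) dθ = -28/5.
Hence Im(c_{5}) = (-1/(4*pi))·(-28/5) = 7/(5*pi).

7/(5*pi)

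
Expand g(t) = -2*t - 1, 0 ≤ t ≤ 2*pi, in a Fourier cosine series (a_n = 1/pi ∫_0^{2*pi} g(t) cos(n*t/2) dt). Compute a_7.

a_7 = 1/pi ∫_0^{2*pi} (-2*t - 1) cos(7*t/2) dt.
Integrating by parts (boundary term plus one more integral), an antiderivative of (-2*t - 1) cos(7*t/2) is -4*t*sin(7*t/2)/7 - 2*sin(7*t/2)/7 - 8*cos(7*t/2)/49; evaluating from 0 to 2*pi: ∫_{0}^{2*pi} (-2*t - 1) cos(7*t/2) dt = (8/49) - (-8/49) = 16/49.
Hence a_7 = (1/pi)·(16/49) = 16/(49*pi).

16/(49*pi)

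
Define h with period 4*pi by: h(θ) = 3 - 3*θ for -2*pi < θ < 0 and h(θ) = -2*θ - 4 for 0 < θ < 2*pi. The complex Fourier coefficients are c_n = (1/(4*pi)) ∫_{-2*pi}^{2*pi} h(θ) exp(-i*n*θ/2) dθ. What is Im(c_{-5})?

Since h is real-valued, Im(c_{-5}) = -(1/(4*pi)) ∫_{-2*pi}^{2*pi} h(θ) sin(-5*θ/2) dθ = b_{5}/2.
Split the integral at the breakpoints.
Integrating by parts (boundary term plus one more integral), an antiderivative of (3 - 3*θ) sin(-5*θ/2) is -6*θ*cos(5*θ/2)/5 + 12*sin(5*θ/2)/25 + 6*cos(5*θ/2)/5; evaluating from -2*pi to 0: ∫_{-2*pi}^{0} (3 - 3*θ) sin(-5*θ/2) dθ = (6/5) - (-12*pi/5 - 6/5) = 12/5 + 12*pi/5.
Integrating by parts (boundary term plus one more integral), an antiderivative of (-2*θ - 4) sin(-5*θ/2) is -4*θ*cos(5*θ/2)/5 + 8*sin(5*θ/2)/25 - 8*cos(5*θ/2)/5; evaluating from 0 to 2*pi: ∫_{0}^{2*pi} (-2*θ - 4) sin(-5*θ/2) dθ = (8/5 + 8*pi/5) - (-8/5) = 16/5 + 8*pi/5.
So ∫_{-2*pi}^{2*pi} h(θ) sin(-5*θ/2) dθ = 28/5 + 4*pi.
Hence Im(c_{-5}) = (-1/(4*pi))·(28/5 + 4*pi) = (-pi - 7/5)/pi.

(-pi - 7/5)/pi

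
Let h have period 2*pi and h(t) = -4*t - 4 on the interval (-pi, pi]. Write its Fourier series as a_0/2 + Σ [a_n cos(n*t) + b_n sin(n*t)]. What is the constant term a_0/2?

-4

a_0 = 1/pi ∫_{-pi}^{pi} h(t) dt = 1/pi · (-8*pi) = -8.
So the constant term a_0/2 = -4.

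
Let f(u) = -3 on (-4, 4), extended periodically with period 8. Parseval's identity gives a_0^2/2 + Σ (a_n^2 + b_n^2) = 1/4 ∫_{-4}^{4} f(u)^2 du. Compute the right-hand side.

18

1/4 ∫_{-4}^{4} f(u)^2 du = 1/4 · (72) = 18.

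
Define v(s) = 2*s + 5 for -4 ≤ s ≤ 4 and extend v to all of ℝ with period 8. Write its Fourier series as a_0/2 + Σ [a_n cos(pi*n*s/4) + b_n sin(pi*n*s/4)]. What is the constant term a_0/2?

5

a_0 = 1/4 ∫_{-4}^{4} v(s) ds = 1/4 · (40) = 10.
So the constant term a_0/2 = 5.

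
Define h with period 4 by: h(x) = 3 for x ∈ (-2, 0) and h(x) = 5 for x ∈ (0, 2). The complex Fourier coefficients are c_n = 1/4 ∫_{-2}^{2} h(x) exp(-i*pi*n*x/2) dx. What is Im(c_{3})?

-2/(3*pi)

Since h is real-valued, Im(c_{3}) = -1/4 ∫_{-2}^{2} h(x) sin(3*pi*x/2) dx = -b_{3}/2.
Split the integral at the breakpoints.
Directly, an antiderivative of (3) sin(3*pi*x/2) is -2*cos(3*pi*x/2)/pi; evaluating from -2 to 0: ∫_{-2}^{0} (3) sin(3*pi*x/2) dx = (-2/pi) - (2/pi) = -4/pi.
Directly, an antiderivative of (5) sin(3*pi*x/2) is -10*cos(3*pi*x/2)/(3*pi); evaluating from 0 to 2: ∫_{0}^{2} (5) sin(3*pi*x/2) dx = (10/(3*pi)) - (-10/(3*pi)) = 20/(3*pi).
So ∫_{-2}^{2} h(x) sin(3*pi*x/2) dx = 8/(3*pi).
Hence Im(c_{3}) = (-1/4)·(8/(3*pi)) = -2/(3*pi).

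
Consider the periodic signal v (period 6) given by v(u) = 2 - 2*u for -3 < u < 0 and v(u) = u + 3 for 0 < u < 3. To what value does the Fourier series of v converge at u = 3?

7

u = 3 differs from u = -3 by 1 full period(s), and the series is 6-periodic.
At u = -3 the one-sided limits are v(-3^-) = 6 and v(-3^+) = 8.
By Dirichlet's theorem the series converges to their average, [(6) + (8)]/2 = 7.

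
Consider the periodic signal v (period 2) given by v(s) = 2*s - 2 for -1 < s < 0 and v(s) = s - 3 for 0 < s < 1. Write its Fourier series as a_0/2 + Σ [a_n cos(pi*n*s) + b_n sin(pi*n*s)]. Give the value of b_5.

1/(5*pi)

b_5 = ∫_{-1}^{1} v(s) sin(5*pi*s) ds.
Split the integral at the breakpoints.
Integrating by parts (boundary term plus one more integral), an antiderivative of (2*s - 2) sin(5*pi*s) is -2*s*cos(5*pi*s)/(5*pi) + 2*sin(5*pi*s)/(25*pi**2) + 2*cos(5*pi*s)/(5*pi); evaluating from -1 to 0: ∫_{-1}^{0} (2*s - 2) sin(5*pi*s) ds = (2/(5*pi)) - (-4/(5*pi)) = 6/(5*pi).
Integrating by parts (boundary term plus one more integral), an antiderivative of (s - 3) sin(5*pi*s) is -s*cos(5*pi*s)/(5*pi) + sin(5*pi*s)/(25*pi**2) + 3*cos(5*pi*s)/(5*pi); evaluating from 0 to 1: ∫_{0}^{1} (s - 3) sin(5*pi*s) ds = (-2/(5*pi)) - (3/(5*pi)) = -1/pi.
Summing the pieces gives b_5 = 1/(5*pi).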